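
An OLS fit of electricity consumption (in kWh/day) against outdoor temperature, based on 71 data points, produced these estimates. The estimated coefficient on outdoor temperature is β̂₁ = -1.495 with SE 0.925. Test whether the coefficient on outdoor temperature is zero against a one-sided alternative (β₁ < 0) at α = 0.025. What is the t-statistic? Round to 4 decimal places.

t = -1.6162

H₀: β₁ = 0 vs H₁: β₁ < 0.
t = (β̂₁ − β₁⁰)/SE = -1.495 / 0.925 = -1.6162.
df = n − 2 = 71 − 2 = 69.
One-sided p ≈ 0.0553, which is ≥ 0.025, so fail to reject H₀.
The data do not give significant evidence that the true slope on outdoor temperature is negative.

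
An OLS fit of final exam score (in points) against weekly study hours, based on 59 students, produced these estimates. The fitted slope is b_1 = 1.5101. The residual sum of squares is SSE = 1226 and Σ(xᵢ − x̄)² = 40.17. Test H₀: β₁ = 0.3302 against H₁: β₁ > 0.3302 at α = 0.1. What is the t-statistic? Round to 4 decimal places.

MSE = SSE/(n − 2) = 1226/57 = 21.5088.
SE(b_1) = √(MSE/Sₓₓ) = √(21.5088/40.17) = 0.73174.
t = (1.5101 − 0.3302) / 0.73174 = 1.6125.
df = n − 2 = 57.
One-sided p ≈ 0.0562, which is < 0.1, so reject H₀.
There is evidence that the true slope on weekly study hours exceeds 0.3302 points per unit.

t = 1.6125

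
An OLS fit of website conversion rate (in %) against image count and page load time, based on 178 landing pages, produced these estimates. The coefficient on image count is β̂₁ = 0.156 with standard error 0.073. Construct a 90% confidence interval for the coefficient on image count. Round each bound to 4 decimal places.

df = n − k − 1 = 178 − 2 − 1 = 175.
t* = t_{0.05, 175} = 1.653607.
Margin = t* × SE = 1.653607 × 0.073 = 0.120713.
CI: 0.156 ± 0.120713 → (0.0353, 0.2767).
With 90% confidence, each one-unit increase in image count is associated with a change of between 0.0353 and 0.2767 % in website conversion rate, holding the other predictors fixed.

(0.0353, 0.2767)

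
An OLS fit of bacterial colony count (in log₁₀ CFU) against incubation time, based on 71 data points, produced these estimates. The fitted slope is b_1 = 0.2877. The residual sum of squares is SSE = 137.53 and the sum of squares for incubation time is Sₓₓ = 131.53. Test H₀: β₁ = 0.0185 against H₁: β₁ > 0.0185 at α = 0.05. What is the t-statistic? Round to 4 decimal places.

MSE = SSE/(n − 2) = 137.53/69 = 1.99319.
SE(b_1) = √(MSE/Sₓₓ) = √(1.99319/131.53) = 0.123101.
t = (0.2877 − 0.0185) / 0.123101 = 2.1868.
df = n − 2 = 69.
One-sided p ≈ 0.0161, which is < 0.05, so reject H₀.
There is evidence that the true slope on incubation time exceeds 0.0185 log₁₀ CFU per unit.

t = 2.1868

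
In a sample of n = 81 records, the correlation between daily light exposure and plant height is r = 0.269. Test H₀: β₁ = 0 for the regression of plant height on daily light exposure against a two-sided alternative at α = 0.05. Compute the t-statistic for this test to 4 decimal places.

t = 2.4824

t = r·√(n − 2)/√(1 − r²) = 0.269·√79/√0.927639 = 2.4824.
df = n − 2 = 79.
Two-sided p ≈ 0.0152, which is < 0.05, so reject H₀.
There is evidence of a linear association between daily light exposure and plant height.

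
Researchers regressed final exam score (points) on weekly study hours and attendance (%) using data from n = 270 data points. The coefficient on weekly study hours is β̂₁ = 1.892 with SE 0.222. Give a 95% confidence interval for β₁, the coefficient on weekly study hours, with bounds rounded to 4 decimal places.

df = n − k − 1 = 270 − 2 − 1 = 267.
t* = t_{0.025, 267} = 1.968889.
Margin = t* × SE = 1.968889 × 0.222 = 0.437093.
CI: 1.892 ± 0.437093 → (1.4549, 2.3291).
With 95% confidence, each one-unit increase in weekly study hours is associated with a change of between 1.4549 and 2.3291 points in final exam score, holding the other predictors fixed.

(1.4549, 2.3291)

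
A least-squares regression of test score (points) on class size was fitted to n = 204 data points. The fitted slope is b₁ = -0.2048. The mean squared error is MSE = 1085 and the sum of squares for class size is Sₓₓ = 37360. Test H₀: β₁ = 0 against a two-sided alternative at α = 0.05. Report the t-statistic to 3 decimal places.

t = -1.202

SE(b₁) = √(MSE/Sₓₓ) = √(1085/37360) = 0.170416.
t = -0.2048 / 0.170416 = -1.202.
df = n − 2 = 202.
Two-sided p ≈ 0.2309, which is ≥ 0.05, so fail to reject H₀.
The data do not give significant evidence of an association between class size and test score.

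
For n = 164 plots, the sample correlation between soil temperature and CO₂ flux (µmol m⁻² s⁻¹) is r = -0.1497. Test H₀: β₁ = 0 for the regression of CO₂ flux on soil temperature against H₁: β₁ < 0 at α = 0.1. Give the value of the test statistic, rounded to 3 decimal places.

t = r·√(n − 2)/√(1 − r²) = -0.1497·√162/√0.97759 = -1.927.
df = n − 2 = 162.
One-sided p ≈ 0.0279, which is < 0.1, so reject H₀.
There is evidence of a linear association between soil temperature and CO₂ flux.

t = -1.927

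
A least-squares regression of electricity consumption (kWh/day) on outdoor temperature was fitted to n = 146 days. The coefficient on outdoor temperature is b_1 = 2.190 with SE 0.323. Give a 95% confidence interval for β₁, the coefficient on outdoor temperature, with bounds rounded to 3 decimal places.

(1.552, 2.828)

df = n − 2 = 146 − 2 = 144.
t* = t_{0.025, 144} = 1.976575.
Margin = t* × SE = 1.976575 × 0.323 = 0.63843.
CI: 2.190 ± 0.63843 → (1.552, 2.828).
With 95% confidence, each one-unit increase in outdoor temperature is associated with a change of between 1.552 and 2.828 kWh/day in electricity consumption.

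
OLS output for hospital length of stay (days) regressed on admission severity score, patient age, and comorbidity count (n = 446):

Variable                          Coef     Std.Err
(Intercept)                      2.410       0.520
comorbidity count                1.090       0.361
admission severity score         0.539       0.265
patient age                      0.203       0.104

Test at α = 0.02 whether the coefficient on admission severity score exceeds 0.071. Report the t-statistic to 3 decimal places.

Read off: b = 0.539, SE = 0.265 for admission severity score.
H₀: β₁ = 0.071 vs H₁: β₁ > 0.071.
t = (0.539 − 0.071) / 0.265 = 1.766.
df = n − k − 1 = 446 − 3 − 1 = 442.
One-sided p ≈ 0.0390, which is ≥ 0.02, so fail to reject H₀.
The data do not give significant evidence that the true slope on admission severity score exceeds 0.071 days per unit, holding the other predictors fixed.

t = 1.766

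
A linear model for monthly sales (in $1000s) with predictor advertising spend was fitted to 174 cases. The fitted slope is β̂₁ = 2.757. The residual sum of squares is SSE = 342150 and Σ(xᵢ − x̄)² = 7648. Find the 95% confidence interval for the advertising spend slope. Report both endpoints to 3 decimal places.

(1.750, 3.764)

MSE = SSE/(n − 2) = 342150/172 = 1989.24.
SE(β̂₁) = √(MSE/Sₓₓ) = √(1989.24/7648) = 0.51.
df = n − 2 = 172.
t* = t_{0.025, 172} = 1.973852.
Margin = t* × SE = 1.973852 × 0.51 = 1.00666.
CI: 2.757 ± 1.00666 → (1.750, 3.764).
With 95% confidence, each one-unit increase in advertising spend is associated with a change of between 1.750 and 3.764 $1000s in monthly sales.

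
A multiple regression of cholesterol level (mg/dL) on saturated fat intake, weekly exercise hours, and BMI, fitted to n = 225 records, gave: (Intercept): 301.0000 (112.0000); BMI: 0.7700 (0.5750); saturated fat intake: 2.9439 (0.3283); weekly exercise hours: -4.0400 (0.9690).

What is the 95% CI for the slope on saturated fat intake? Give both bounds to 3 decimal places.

(2.297, 3.591)

Read off: b = 2.9439, SE = 0.3283 for saturated fat intake.
df = n − k − 1 = 225 − 3 − 1 = 221.
t* = t_{0.025, 221} = 1.970756.
Margin = t* × SE = 1.970756 × 0.3283 = 0.64700.
CI: 2.9439 ± 0.64700 → (2.297, 3.591).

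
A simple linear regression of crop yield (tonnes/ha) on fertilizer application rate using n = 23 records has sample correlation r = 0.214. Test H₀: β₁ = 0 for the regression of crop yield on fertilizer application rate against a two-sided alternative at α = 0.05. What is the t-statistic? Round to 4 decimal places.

t = 1.0039

t = r·√(n − 2)/√(1 − r²) = 0.214·√21/√0.954204 = 1.0039.
df = n − 2 = 21.
Two-sided p ≈ 0.3268, which is ≥ 0.05, so fail to reject H₀.
The data do not give significant evidence of a linear association between fertilizer application rate and crop yield.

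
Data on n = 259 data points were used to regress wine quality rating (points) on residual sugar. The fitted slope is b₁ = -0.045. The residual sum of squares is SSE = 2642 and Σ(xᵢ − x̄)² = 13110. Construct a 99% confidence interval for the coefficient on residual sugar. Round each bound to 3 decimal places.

(-0.118, 0.028)

MSE = SSE/(n − 2) = 2642/257 = 10.2802.
SE(b₁) = √(MSE/Sₓₓ) = √(10.2802/13110) = 0.0280026.
df = n − 2 = 257.
t* = t_{0.005, 257} = 2.595094.
Margin = t* × SE = 2.595094 × 0.0280026 = 0.07267.
CI: -0.045 ± 0.07267 → (-0.118, 0.028).
With 99% confidence, each one-unit increase in residual sugar is associated with a change of between -0.118 and 0.028 points in wine quality rating.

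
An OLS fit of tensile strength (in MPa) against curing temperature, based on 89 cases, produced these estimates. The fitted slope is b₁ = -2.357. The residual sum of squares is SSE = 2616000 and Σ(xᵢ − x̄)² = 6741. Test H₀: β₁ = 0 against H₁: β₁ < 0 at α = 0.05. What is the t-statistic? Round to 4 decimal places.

MSE = SSE/(n − 2) = 2616000/87 = 30069.
SE(b₁) = √(MSE/Sₓₓ) = √(30069/6741) = 2.11202.
t = -2.357 / 2.11202 = -1.1160.
df = n − 2 = 87.
One-sided p ≈ 0.1337, which is ≥ 0.05, so fail to reject H₀.
The data do not give significant evidence that the true slope on curing temperature is negative.

t = -1.1160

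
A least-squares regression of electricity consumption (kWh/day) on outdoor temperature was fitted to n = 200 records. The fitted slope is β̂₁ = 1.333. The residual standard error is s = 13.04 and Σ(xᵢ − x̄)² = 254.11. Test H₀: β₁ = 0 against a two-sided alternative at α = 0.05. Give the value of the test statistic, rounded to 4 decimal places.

t = 1.6295

SE(β̂₁) = s/√Sₓₓ = 13.04/√254.11 = 0.818025.
t = 1.333 / 0.818025 = 1.6295.
df = n − 2 = 198.
Two-sided p ≈ 0.1048, which is ≥ 0.05, so fail to reject H₀.
The data do not give significant evidence of an association between outdoor temperature and electricity consumption.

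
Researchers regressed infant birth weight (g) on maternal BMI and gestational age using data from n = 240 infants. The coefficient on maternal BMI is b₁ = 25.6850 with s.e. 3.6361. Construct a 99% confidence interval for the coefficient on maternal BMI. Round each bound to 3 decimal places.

df = n − k − 1 = 240 − 2 − 1 = 237.
t* = t_{0.005, 237} = 2.596732.
Margin = t* × SE = 2.596732 × 3.6361 = 9.44198.
CI: 25.6850 ± 9.44198 → (16.243, 35.127).
With 99% confidence, each one-unit increase in maternal BMI is associated with a change of between 16.243 and 35.127 g in infant birth weight, holding the other predictors fixed.

(16.243, 35.127)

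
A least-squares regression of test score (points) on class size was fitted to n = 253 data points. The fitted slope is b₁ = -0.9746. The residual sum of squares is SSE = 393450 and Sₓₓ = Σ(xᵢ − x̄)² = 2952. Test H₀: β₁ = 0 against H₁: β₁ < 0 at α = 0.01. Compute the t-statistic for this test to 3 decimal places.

MSE = SSE/(n − 2) = 393450/251 = 1567.53.
SE(b₁) = √(MSE/Sₓₓ) = √(1567.53/2952) = 0.728702.
t = -0.9746 / 0.728702 = -1.337.
df = n − 2 = 251.
One-sided p ≈ 0.0911, which is ≥ 0.01, so fail to reject H₀.
The data do not give significant evidence that the true slope on class size is negative.

t = -1.337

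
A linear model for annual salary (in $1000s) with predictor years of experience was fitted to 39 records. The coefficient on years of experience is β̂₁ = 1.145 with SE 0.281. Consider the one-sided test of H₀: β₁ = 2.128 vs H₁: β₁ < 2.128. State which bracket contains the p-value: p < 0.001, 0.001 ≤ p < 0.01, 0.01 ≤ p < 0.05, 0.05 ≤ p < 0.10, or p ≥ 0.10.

p < 0.001

t = (1.145 − 2.128) / 0.281 = -3.498.
df = n − 2 = 39 − 2 = 37.
One-sided p = P(T_{37} < t) ≈ 0.0006.
So p < 0.001.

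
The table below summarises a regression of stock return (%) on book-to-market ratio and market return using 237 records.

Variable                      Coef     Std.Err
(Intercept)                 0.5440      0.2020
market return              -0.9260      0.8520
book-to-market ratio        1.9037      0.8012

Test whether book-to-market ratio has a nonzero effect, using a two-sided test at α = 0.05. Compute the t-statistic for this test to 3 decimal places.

t = 2.376

Read off: b = 1.9037, SE = 0.8012 for book-to-market ratio.
H₀: β₁ = 0 vs H₁: β₁ ≠ 0.
t = 1.9037 / 0.8012 = 2.376.
df = n − k − 1 = 237 − 2 − 1 = 234.
Two-sided p ≈ 0.0183, which is < 0.05, so reject H₀.
There is evidence that book-to-market ratio is associated with stock return, holding the other predictors fixed.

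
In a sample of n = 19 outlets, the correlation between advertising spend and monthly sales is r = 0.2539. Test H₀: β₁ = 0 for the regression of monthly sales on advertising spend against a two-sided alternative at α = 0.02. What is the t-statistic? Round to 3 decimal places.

t = 1.082

t = r·√(n − 2)/√(1 − r²) = 0.2539·√17/√0.935535 = 1.082.
df = n − 2 = 17.
Two-sided p ≈ 0.2942, which is ≥ 0.02, so fail to reject H₀.
The data do not give significant evidence of a linear association between advertising spend and monthly sales.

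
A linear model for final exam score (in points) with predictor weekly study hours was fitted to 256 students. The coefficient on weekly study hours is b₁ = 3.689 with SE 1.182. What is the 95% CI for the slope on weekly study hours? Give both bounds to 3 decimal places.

(1.361, 6.017)

df = n − 2 = 256 − 2 = 254.
t* = t_{0.025, 254} = 1.969348.
Margin = t* × SE = 1.969348 × 1.182 = 2.32777.
CI: 3.689 ± 2.32777 → (1.361, 6.017).
With 95% confidence, each one-unit increase in weekly study hours is associated with a change of between 1.361 and 6.017 points in final exam score.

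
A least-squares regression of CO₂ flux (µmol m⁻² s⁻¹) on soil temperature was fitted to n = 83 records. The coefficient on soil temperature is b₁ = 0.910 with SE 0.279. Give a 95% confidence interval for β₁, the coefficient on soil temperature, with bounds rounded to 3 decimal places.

(0.355, 1.465)

df = n − 2 = 83 − 2 = 81.
t* = t_{0.025, 81} = 1.989686.
Margin = t* × SE = 1.989686 × 0.279 = 0.55512.
CI: 0.910 ± 0.55512 → (0.355, 1.465).
With 95% confidence, each one-unit increase in soil temperature is associated with a change of between 0.355 and 1.465 µmol m⁻² s⁻¹ in CO₂ flux.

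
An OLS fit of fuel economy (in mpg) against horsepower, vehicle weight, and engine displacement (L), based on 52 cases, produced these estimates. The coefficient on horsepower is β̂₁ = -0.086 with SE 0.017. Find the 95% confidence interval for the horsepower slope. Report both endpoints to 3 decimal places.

(-0.120, -0.052)

df = n − k − 1 = 52 − 3 − 1 = 48.
t* = t_{0.025, 48} = 2.010635.
Margin = t* × SE = 2.010635 × 0.017 = 0.03418.
CI: -0.086 ± 0.03418 → (-0.120, -0.052).
With 95% confidence, each one-unit increase in horsepower is associated with a change of between -0.120 and -0.052 mpg in fuel economy, holding the other predictors fixed.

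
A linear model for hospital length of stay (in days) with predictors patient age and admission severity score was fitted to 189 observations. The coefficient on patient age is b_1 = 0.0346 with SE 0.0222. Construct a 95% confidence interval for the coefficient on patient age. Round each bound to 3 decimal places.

df = n − k − 1 = 189 − 2 − 1 = 186.
t* = t_{0.025, 186} = 1.9728.
Margin = t* × SE = 1.9728 × 0.0222 = 0.04380.
CI: 0.0346 ± 0.04380 → (-0.009, 0.078).
With 95% confidence, each one-unit increase in patient age is associated with a change of between -0.009 and 0.078 days in hospital length of stay, holding the other predictors fixed.

(-0.009, 0.078)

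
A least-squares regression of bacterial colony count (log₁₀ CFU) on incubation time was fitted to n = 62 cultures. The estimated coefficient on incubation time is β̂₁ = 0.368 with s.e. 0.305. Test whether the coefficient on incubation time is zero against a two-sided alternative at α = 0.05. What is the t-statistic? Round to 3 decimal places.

t = 1.207

H₀: β₁ = 0 vs H₁: β₁ ≠ 0.
t = (β̂₁ − β₁⁰)/SE = 0.368 / 0.305 = 1.207.
df = n − 2 = 62 − 2 = 60.
Two-sided p ≈ 0.2323, which is ≥ 0.05, so fail to reject H₀.
The data do not give significant evidence of an association between incubation time and bacterial colony count.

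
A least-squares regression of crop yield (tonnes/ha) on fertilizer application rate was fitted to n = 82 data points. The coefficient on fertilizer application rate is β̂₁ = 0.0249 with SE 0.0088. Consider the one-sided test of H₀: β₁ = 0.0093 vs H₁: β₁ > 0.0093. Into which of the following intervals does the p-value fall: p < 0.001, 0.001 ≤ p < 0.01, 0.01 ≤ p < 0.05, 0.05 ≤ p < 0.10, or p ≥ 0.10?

0.01 ≤ p < 0.05

t = (0.0249 − 0.0093) / 0.0088 = 1.773.
df = n − 2 = 82 − 2 = 80.
One-sided p = P(T_{80} > t) ≈ 0.0400.
So 0.01 ≤ p < 0.05.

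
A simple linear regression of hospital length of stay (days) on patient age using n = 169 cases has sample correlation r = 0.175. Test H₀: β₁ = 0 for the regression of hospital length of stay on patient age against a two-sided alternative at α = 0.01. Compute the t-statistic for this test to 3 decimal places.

t = r·√(n − 2)/√(1 − r²) = 0.175·√167/√0.969375 = 2.297.
df = n − 2 = 167.
Two-sided p ≈ 0.0229, which is ≥ 0.01, so fail to reject H₀.
The data do not give significant evidence of a linear association between patient age and hospital length of stay.

t = 2.297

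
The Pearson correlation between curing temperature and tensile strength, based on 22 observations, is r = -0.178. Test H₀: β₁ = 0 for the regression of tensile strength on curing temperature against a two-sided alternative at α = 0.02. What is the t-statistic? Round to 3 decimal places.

t = -0.809

t = r·√(n − 2)/√(1 − r²) = -0.178·√20/√0.968316 = -0.809.
df = n − 2 = 20.
Two-sided p ≈ 0.4281, which is ≥ 0.02, so fail to reject H₀.
The data do not give significant evidence of a linear association between curing temperature and tensile strength.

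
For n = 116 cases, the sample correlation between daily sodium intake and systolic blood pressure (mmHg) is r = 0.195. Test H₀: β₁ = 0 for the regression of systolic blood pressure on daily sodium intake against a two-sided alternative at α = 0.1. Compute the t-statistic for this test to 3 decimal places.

t = 2.123

t = r·√(n − 2)/√(1 − r²) = 0.195·√114/√0.961975 = 2.123.
df = n − 2 = 114.
Two-sided p ≈ 0.0359, which is < 0.1, so reject H₀.
There is evidence of a linear association between daily sodium intake and systolic blood pressure.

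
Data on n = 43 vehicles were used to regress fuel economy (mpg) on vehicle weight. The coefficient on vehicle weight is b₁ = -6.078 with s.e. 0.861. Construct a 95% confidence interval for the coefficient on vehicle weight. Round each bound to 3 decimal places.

(-7.817, -4.339)

df = n − 2 = 43 − 2 = 41.
t* = t_{0.025, 41} = 2.019541.
Margin = t* × SE = 2.019541 × 0.861 = 1.73882.
CI: -6.078 ± 1.73882 → (-7.817, -4.339).
With 95% confidence, each one-unit increase in vehicle weight is associated with a change of between -7.817 and -4.339 mpg in fuel economy.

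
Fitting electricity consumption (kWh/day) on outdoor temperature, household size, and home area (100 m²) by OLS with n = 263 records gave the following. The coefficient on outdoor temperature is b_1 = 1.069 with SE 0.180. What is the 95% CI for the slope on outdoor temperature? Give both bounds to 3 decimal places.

(0.715, 1.423)

df = n − k − 1 = 263 − 3 − 1 = 259.
t* = t_{0.025, 259} = 1.969166.
Margin = t* × SE = 1.969166 × 0.180 = 0.35445.
CI: 1.069 ± 0.35445 → (0.715, 1.423).
With 95% confidence, each one-unit increase in outdoor temperature is associated with a change of between 0.715 and 1.423 kWh/day in electricity consumption, holding the other predictors fixed.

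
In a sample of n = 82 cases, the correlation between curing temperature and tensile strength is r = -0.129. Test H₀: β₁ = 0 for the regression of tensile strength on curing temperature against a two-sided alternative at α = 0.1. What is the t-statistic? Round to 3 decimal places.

t = -1.164

t = r·√(n − 2)/√(1 − r²) = -0.129·√80/√0.983359 = -1.164.
df = n − 2 = 80.
Two-sided p ≈ 0.2481, which is ≥ 0.1, so fail to reject H₀.
The data do not give significant evidence of a linear association between curing temperature and tensile strength.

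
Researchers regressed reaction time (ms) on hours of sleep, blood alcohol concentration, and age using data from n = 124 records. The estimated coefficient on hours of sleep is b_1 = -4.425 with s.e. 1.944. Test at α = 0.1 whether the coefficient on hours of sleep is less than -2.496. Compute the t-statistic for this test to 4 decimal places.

H₀: β₁ = -2.496 vs H₁: β₁ < -2.496.
t = (b_1 − β₁⁰)/SE = (-4.425 − (-2.496)) / 1.944 = -0.9923.
df = n − k − 1 = 124 − 3 − 1 = 120.
One-sided p ≈ 0.1615, which is ≥ 0.1, so fail to reject H₀.
The data do not give significant evidence that the true slope on hours of sleep is below -2.496 ms per unit, holding the other predictors fixed.

t = -0.9923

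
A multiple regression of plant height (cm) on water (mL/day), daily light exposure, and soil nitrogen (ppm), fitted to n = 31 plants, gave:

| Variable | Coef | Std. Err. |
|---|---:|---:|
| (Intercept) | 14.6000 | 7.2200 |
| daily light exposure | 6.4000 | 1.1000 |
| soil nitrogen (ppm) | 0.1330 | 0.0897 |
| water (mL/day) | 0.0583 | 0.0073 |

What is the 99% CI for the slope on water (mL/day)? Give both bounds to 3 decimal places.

Read off: b = 0.0583, SE = 0.0073 for water (mL/day).
df = n − k − 1 = 31 − 3 − 1 = 27.
t* = t_{0.005, 27} = 2.770683.
Margin = t* × SE = 2.770683 × 0.0073 = 0.02023.
CI: 0.0583 ± 0.02023 → (0.038, 0.079).

(0.038, 0.079)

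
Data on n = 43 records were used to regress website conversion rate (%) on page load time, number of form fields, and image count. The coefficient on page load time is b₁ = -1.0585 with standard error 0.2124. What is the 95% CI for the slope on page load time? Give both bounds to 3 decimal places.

(-1.488, -0.629)

df = n − k − 1 = 43 − 3 − 1 = 39.
t* = t_{0.025, 39} = 2.022691.
Margin = t* × SE = 2.022691 × 0.2124 = 0.42962.
CI: -1.0585 ± 0.42962 → (-1.488, -0.629).
With 95% confidence, each one-unit increase in page load time is associated with a change of between -1.488 and -0.629 % in website conversion rate, holding the other predictors fixed.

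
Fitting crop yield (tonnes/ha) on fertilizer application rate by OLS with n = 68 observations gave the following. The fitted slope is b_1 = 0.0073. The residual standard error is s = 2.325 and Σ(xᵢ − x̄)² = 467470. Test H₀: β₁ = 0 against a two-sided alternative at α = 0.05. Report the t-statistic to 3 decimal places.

SE(b_1) = s/√Sₓₓ = 2.325/√467470 = 0.00340053.
t = 0.0073 / 0.00340053 = 2.147.
df = n − 2 = 66.
Two-sided p ≈ 0.0355, which is < 0.05, so reject H₀.
There is evidence that fertilizer application rate is associated with crop yield.

t = 2.147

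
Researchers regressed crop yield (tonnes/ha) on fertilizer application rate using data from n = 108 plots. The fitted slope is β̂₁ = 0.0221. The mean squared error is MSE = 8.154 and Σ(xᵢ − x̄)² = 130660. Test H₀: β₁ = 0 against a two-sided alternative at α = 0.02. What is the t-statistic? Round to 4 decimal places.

t = 2.7976

SE(β̂₁) = √(MSE/Sₓₓ) = √(8.154/130660) = 0.00789976.
t = 0.0221 / 0.00789976 = 2.7976.
df = n − 2 = 106.
Two-sided p ≈ 0.0061, which is < 0.02, so reject H₀.
There is evidence that fertilizer application rate is associated with crop yield.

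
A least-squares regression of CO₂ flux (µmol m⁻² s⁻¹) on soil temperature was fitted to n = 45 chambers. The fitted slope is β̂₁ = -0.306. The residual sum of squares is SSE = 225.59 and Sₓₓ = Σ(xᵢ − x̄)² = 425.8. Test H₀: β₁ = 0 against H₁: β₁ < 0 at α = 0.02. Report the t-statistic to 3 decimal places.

MSE = SSE/(n − 2) = 225.59/43 = 5.24628.
SE(β̂₁) = √(MSE/Sₓₓ) = √(5.24628/425.8) = 0.111.
t = -0.306 / 0.111 = -2.757.
df = n − 2 = 43.
One-sided p ≈ 0.0043, which is < 0.02, so reject H₀.
There is evidence that the true slope on soil temperature is negative.

t = -2.757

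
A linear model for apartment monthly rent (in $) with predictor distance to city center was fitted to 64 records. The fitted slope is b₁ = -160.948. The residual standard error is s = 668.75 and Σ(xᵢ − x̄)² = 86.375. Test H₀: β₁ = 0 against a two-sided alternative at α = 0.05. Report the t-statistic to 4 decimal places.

SE(b₁) = s/√Sₓₓ = 668.75/√86.375 = 71.9565.
t = -160.948 / 71.9565 = -2.2367.
df = n − 2 = 62.
Two-sided p ≈ 0.0289, which is < 0.05, so reject H₀.
There is evidence that distance to city center is associated with apartment monthly rent.

t = -2.2367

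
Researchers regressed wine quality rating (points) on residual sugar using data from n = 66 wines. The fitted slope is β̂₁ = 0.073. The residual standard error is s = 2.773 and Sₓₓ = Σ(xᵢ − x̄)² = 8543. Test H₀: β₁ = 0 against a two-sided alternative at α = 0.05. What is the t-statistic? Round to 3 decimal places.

t = 2.433

SE(β̂₁) = s/√Sₓₓ = 2.773/√8543 = 0.0300016.
t = 0.073 / 0.0300016 = 2.433.
df = n − 2 = 64.
Two-sided p ≈ 0.0178, which is < 0.05, so reject H₀.
There is evidence that residual sugar is associated with wine quality rating.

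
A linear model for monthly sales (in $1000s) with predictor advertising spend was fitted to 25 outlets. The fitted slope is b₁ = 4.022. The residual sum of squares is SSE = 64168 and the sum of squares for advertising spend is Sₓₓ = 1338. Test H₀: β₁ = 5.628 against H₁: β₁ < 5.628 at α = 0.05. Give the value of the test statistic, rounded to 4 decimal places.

t = -1.1122

MSE = SSE/(n − 2) = 64168/23 = 2789.91.
SE(b₁) = √(MSE/Sₓₓ) = √(2789.91/1338) = 1.444.
t = (4.022 − 5.628) / 1.444 = -1.1122.
df = n − 2 = 23.
One-sided p ≈ 0.1388, which is ≥ 0.05, so fail to reject H₀.
The data do not give significant evidence that the true slope on advertising spend is below 5.628 $1000s per unit.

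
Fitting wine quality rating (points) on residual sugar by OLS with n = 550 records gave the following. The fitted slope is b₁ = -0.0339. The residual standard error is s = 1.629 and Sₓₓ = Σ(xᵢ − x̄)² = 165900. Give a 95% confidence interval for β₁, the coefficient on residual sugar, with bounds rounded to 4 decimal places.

SE(b₁) = s/√Sₓₓ = 1.629/√165900 = 0.00399943.
df = n − 2 = 548.
t* = t_{0.025, 548} = 1.964302.
Margin = t* × SE = 1.964302 × 0.00399943 = 0.007856.
CI: -0.0339 ± 0.007856 → (-0.0418, -0.0260).
With 95% confidence, each one-unit increase in residual sugar is associated with a change of between -0.0418 and -0.0260 points in wine quality rating.

(-0.0418, -0.0260)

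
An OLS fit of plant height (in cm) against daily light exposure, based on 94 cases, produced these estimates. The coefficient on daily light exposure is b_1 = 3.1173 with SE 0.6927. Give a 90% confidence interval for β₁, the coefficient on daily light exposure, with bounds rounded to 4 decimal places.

df = n − 2 = 94 − 2 = 92.
t* = t_{0.05, 92} = 1.661585.
Margin = t* × SE = 1.661585 × 0.6927 = 1.150980.
CI: 3.1173 ± 1.150980 → (1.9663, 4.2683).
With 90% confidence, each one-unit increase in daily light exposure is associated with a change of between 1.9663 and 4.2683 cm in plant height.

(1.9663, 4.2683)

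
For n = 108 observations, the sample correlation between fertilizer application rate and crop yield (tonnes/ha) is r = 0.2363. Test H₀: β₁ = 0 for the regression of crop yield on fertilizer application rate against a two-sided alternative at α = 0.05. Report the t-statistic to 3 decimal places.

t = r·√(n − 2)/√(1 − r²) = 0.2363·√106/√0.944162 = 2.504.
df = n − 2 = 106.
Two-sided p ≈ 0.0138, which is < 0.05, so reject H₀.
There is evidence of a linear association between fertilizer application rate and crop yield.

t = 2.504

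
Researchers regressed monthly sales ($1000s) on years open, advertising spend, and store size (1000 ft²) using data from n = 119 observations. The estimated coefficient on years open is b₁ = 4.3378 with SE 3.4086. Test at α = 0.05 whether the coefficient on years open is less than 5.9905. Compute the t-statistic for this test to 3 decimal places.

H₀: β₁ = 5.9905 vs H₁: β₁ < 5.9905.
t = (b₁ − β₁⁰)/SE = (4.3378 − 5.9905) / 3.4086 = -0.485.
df = n − k − 1 = 119 − 3 − 1 = 115.
One-sided p ≈ 0.3143, which is ≥ 0.05, so fail to reject H₀.
The data do not give significant evidence that the true slope on years open is below 5.9905 $1000s per unit, holding the other predictors fixed.

t = -0.485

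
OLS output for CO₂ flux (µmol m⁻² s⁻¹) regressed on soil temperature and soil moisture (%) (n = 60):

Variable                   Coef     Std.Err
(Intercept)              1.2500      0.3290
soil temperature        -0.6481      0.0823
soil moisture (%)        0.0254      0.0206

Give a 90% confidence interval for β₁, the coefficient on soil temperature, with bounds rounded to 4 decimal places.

Read off: b = -0.6481, SE = 0.0823 for soil temperature.
df = n − k − 1 = 60 − 2 − 1 = 57.
t* = t_{0.05, 57} = 1.672029.
Margin = t* × SE = 1.672029 × 0.0823 = 0.137608.
CI: -0.6481 ± 0.137608 → (-0.7857, -0.5105).

(-0.7857, -0.5105)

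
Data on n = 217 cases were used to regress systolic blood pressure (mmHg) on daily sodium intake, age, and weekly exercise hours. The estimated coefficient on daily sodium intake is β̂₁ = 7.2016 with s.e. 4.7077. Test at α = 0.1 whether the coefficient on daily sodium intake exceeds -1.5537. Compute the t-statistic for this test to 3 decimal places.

H₀: β₁ = -1.5537 vs H₁: β₁ > -1.5537.
t = (β̂₁ − β₁⁰)/SE = (7.2016 − (-1.5537)) / 4.7077 = 1.860.
df = n − k − 1 = 217 − 3 − 1 = 213.
One-sided p ≈ 0.0321, which is < 0.1, so reject H₀.
There is evidence that the true slope on daily sodium intake exceeds -1.5537 mmHg per unit, holding the other predictors fixed.

t = 1.860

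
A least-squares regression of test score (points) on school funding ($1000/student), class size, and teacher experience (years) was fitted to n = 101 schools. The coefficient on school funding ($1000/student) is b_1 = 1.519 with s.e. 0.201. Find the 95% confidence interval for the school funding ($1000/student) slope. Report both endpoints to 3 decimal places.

(1.120, 1.918)

df = n − k − 1 = 101 − 3 − 1 = 97.
t* = t_{0.025, 97} = 1.984723.
Margin = t* × SE = 1.984723 × 0.201 = 0.39893.
CI: 1.519 ± 0.39893 → (1.120, 1.918).
With 95% confidence, each one-unit increase in school funding ($1000/student) is associated with a change of between 1.120 and 1.918 points in test score, holding the other predictors fixed.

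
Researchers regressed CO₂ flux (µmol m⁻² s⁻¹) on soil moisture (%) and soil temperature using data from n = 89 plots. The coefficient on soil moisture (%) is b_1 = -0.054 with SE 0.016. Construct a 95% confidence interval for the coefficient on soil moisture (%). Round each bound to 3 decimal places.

df = n − k − 1 = 89 − 2 − 1 = 86.
t* = t_{0.025, 86} = 1.987934.
Margin = t* × SE = 1.987934 × 0.016 = 0.03181.
CI: -0.054 ± 0.03181 → (-0.086, -0.022).
With 95% confidence, each one-unit increase in soil moisture (%) is associated with a change of between -0.086 and -0.022 µmol m⁻² s⁻¹ in CO₂ flux, holding the other predictors fixed.

(-0.086, -0.022)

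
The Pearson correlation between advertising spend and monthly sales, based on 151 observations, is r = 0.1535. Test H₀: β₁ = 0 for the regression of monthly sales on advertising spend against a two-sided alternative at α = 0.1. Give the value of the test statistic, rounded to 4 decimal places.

t = r·√(n − 2)/√(1 − r²) = 0.1535·√149/√0.976438 = 1.8962.
df = n − 2 = 149.
Two-sided p ≈ 0.0599, which is < 0.1, so reject H₀.
There is evidence of a linear association between advertising spend and monthly sales.

t = 1.8962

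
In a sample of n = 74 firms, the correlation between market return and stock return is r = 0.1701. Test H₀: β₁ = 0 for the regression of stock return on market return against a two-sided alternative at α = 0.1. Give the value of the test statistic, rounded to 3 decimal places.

t = r·√(n − 2)/√(1 − r²) = 0.1701·√72/√0.971066 = 1.465.
df = n − 2 = 72.
Two-sided p ≈ 0.1474, which is ≥ 0.1, so fail to reject H₀.
The data do not give significant evidence of a linear association between market return and stock return.

t = 1.465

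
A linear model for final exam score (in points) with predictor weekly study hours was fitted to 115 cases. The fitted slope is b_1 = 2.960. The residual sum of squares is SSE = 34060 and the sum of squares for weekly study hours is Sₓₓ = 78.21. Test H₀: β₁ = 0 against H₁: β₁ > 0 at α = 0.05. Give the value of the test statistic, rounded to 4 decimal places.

MSE = SSE/(n − 2) = 34060/113 = 301.416.
SE(b_1) = √(MSE/Sₓₓ) = √(301.416/78.21) = 1.96314.
t = 2.960 / 1.96314 = 1.5078.
df = n − 2 = 113.
One-sided p ≈ 0.0672, which is ≥ 0.05, so fail to reject H₀.
The data do not give significant evidence that the true slope on weekly study hours is positive.

t = 1.5078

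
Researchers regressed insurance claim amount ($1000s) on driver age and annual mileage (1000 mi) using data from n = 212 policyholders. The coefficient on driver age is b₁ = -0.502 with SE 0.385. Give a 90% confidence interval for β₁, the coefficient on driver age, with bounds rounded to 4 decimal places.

df = n − k − 1 = 212 − 2 − 1 = 209.
t* = t_{0.05, 209} = 1.652177.
Margin = t* × SE = 1.652177 × 0.385 = 0.636088.
CI: -0.502 ± 0.636088 → (-1.1381, 0.1341).
With 90% confidence, each one-unit increase in driver age is associated with a change of between -1.1381 and 0.1341 $1000s in insurance claim amount, holding the other predictors fixed.

(-1.1381, 0.1341)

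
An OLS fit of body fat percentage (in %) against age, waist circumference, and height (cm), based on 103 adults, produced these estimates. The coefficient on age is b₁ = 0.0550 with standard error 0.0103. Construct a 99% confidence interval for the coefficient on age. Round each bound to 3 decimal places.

(0.028, 0.082)

df = n − k − 1 = 103 − 3 − 1 = 99.
t* = t_{0.005, 99} = 2.626405.
Margin = t* × SE = 2.626405 × 0.0103 = 0.02705.
CI: 0.0550 ± 0.02705 → (0.028, 0.082).
With 99% confidence, each one-unit increase in age is associated with a change of between 0.028 and 0.082 % in body fat percentage, holding the other predictors fixed.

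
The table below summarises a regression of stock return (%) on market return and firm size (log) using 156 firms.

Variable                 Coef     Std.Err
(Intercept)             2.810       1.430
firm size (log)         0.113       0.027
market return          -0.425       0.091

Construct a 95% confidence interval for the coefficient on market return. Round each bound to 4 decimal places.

Read off: b = -0.425, SE = 0.091 for market return.
df = n − k − 1 = 156 − 2 − 1 = 153.
t* = t_{0.025, 153} = 1.97559.
Margin = t* × SE = 1.97559 × 0.091 = 0.179779.
CI: -0.425 ± 0.179779 → (-0.6048, -0.2452).

(-0.6048, -0.2452)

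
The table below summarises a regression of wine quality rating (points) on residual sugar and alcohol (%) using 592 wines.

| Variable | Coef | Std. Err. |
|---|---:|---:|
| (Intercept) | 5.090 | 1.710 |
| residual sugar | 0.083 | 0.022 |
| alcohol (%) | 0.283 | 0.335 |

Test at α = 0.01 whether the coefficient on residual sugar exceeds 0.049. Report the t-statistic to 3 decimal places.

t = 1.545

Read off: b = 0.083, SE = 0.022 for residual sugar.
H₀: β₁ = 0.049 vs H₁: β₁ > 0.049.
t = (0.083 − 0.049) / 0.022 = 1.545.
df = n − k − 1 = 592 − 2 − 1 = 589.
One-sided p ≈ 0.0614, which is ≥ 0.01, so fail to reject H₀.
The data do not give significant evidence that the true slope on residual sugar exceeds 0.049 points per unit, holding the other predictors fixed.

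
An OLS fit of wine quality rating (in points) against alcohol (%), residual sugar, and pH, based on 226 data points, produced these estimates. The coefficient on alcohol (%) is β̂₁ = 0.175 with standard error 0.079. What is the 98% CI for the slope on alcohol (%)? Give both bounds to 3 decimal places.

df = n − k − 1 = 226 − 3 − 1 = 222.
t* = t_{0.01, 222} = 2.343262.
Margin = t* × SE = 2.343262 × 0.079 = 0.18512.
CI: 0.175 ± 0.18512 → (-0.010, 0.360).
With 98% confidence, each one-unit increase in alcohol (%) is associated with a change of between -0.010 and 0.360 points in wine quality rating, holding the other predictors fixed.

(-0.010, 0.360)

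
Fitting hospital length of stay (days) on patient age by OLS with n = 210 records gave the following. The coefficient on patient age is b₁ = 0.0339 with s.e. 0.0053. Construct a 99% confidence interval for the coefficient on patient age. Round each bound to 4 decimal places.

df = n − 2 = 210 − 2 = 208.
t* = t_{0.005, 208} = 2.599672.
Margin = t* × SE = 2.599672 × 0.0053 = 0.013778.
CI: 0.0339 ± 0.013778 → (0.0201, 0.0477).
With 99% confidence, each one-unit increase in patient age is associated with a change of between 0.0201 and 0.0477 days in hospital length of stay.

(0.0201, 0.0477)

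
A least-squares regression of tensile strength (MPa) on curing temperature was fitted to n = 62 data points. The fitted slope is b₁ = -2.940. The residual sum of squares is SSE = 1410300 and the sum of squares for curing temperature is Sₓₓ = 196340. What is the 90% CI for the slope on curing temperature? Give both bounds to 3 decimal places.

MSE = SSE/(n − 2) = 1410300/60 = 23505.
SE(b₁) = √(MSE/Sₓₓ) = √(23505/196340) = 0.346.
df = n − 2 = 60.
t* = t_{0.05, 60} = 1.670649.
Margin = t* × SE = 1.670649 × 0.346 = 0.57804.
CI: -2.940 ± 0.57804 → (-3.518, -2.362).
With 90% confidence, each one-unit increase in curing temperature is associated with a change of between -3.518 and -2.362 MPa in tensile strength.

(-3.518, -2.362)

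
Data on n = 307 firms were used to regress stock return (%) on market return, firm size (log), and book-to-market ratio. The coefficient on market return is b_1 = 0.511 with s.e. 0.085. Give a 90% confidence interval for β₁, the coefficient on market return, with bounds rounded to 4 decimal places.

df = n − k − 1 = 307 − 3 − 1 = 303.
t* = t_{0.05, 303} = 1.649898.
Margin = t* × SE = 1.649898 × 0.085 = 0.140241.
CI: 0.511 ± 0.140241 → (0.3708, 0.6512).
With 90% confidence, each one-unit increase in market return is associated with a change of between 0.3708 and 0.6512 % in stock return, holding the other predictors fixed.

(0.3708, 0.6512)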